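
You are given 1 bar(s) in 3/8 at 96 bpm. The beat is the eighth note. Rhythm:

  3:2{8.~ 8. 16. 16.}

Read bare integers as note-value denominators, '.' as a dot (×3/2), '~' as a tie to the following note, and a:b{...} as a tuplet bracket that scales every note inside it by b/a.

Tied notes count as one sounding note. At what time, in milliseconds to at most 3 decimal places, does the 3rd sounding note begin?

note 3 onset = 5/2b = 1562.5ms

1. 0.0ms @ 0 + 1250.0ms (2)
2. 1250.0ms @ 2 + 312.5ms (1/2)
3. 1562.5ms @ 5/2 + 312.5ms (1/2)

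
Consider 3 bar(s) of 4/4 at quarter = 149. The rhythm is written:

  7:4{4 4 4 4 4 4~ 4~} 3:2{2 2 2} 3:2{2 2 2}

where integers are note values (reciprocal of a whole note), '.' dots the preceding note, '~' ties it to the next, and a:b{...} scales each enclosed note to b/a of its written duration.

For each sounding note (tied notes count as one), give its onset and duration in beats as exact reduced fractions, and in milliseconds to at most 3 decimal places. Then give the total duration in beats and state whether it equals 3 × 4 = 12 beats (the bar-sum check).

1) 0.0ms=0b +230.105ms=4/7b
2) 230.105ms=4/7b +230.105ms=4/7b
3) 460.211ms=8/7b +230.105ms=4/7b
4) 690.316ms=12/7b +230.105ms=4/7b
5) 920.422ms=16/7b +230.105ms=4/7b
6) 1150.527ms=20/7b +997.124ms=52/21b
7) 2147.651ms=16/3b +536.913ms=4/3b
8) 2684.564ms=20/3b +536.913ms=4/3b
9) 3221.477ms=8b +536.913ms=4/3b
10) 3758.389ms=28/3b +536.913ms=4/3b
11) 4295.302ms=32/3b +536.913ms=4/3b
Σ=12b of 12 (149bpm 4/4) — PASS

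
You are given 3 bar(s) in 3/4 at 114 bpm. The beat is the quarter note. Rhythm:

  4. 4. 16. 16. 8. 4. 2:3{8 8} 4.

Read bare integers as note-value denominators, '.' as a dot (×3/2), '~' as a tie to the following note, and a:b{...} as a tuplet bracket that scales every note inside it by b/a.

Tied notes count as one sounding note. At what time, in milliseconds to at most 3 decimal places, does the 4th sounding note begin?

note 4 onset = 27/8b = 1776.316ms

1. 0.0ms @ 0 + 789.474ms (3/2)
2. 789.474ms @ 3/2 + 789.474ms (3/2)
3. 1578.947ms @ 3 + 197.368ms (3/8)
4. 1776.316ms @ 27/8 + 197.368ms (3/8)
5. 1973.684ms @ 15/4 + 394.737ms (3/4)
6. 2368.421ms @ 9/2 + 789.474ms (3/2)
7. 3157.895ms @ 6 + 394.737ms (3/4)
8. 3552.632ms @ 27/4 + 394.737ms (3/4)
9. 3947.368ms @ 15/2 + 789.474ms (3/2)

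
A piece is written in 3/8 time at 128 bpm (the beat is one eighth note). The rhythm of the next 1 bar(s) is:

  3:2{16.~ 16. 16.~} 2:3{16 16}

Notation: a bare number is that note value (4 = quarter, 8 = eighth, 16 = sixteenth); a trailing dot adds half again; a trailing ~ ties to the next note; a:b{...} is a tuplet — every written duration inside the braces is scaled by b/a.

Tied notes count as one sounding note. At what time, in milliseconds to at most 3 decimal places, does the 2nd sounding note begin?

note 2 onset = 1b = 468.75ms

1. 0.0ms @ 0 + 468.75ms (1)
2. 468.75ms @ 1 + 585.938ms (5/4)
3. 1054.688ms @ 9/4 + 351.562ms (3/4)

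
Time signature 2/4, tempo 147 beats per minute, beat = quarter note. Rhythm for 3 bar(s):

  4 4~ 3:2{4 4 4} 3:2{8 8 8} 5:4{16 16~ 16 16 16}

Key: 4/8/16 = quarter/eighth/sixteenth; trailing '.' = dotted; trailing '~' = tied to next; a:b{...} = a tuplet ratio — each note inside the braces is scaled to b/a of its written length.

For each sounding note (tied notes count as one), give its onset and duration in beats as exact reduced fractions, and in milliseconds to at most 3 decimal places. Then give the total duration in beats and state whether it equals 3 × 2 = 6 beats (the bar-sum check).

1) 0.0ms=0b +408.163ms=1b
2) 408.163ms=1b +680.272ms=5/3b
3) 1088.435ms=8/3b +272.109ms=2/3b
4) 1360.544ms=10/3b +272.109ms=2/3b
5) 1632.653ms=4b +136.054ms=1/3b
6) 1768.707ms=13/3b +136.054ms=1/3b
7) 1904.762ms=14/3b +136.054ms=1/3b
8) 2040.816ms=5b +81.633ms=1/5b
9) 2122.449ms=26/5b +163.265ms=2/5b
10) 2285.714ms=28/5b +81.633ms=1/5b
11) 2367.347ms=29/5b +81.633ms=1/5b
Σ=6b of 6 (147bpm 2/4) — PASS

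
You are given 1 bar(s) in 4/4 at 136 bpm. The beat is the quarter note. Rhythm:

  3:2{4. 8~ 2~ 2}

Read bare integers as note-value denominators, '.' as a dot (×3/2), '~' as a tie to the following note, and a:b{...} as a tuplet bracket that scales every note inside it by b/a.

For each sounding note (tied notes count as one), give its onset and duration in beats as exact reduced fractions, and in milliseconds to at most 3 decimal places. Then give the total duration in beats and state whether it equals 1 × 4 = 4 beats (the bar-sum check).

1) 0.0ms=0b +441.176ms=1b
2) 441.176ms=1b +1323.529ms=3b
Σ=4b of 4 (136bpm 4/4) — PASS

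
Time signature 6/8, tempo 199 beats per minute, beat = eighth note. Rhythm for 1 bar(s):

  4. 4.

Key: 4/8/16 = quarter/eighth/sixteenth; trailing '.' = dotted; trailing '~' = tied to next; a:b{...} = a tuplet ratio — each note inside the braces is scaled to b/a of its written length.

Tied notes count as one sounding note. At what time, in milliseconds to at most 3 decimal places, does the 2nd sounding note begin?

1. 0.0ms @ 0 + 904.523ms (3)
2. 904.523ms @ 3 + 904.523ms (3)

note 2 onset = 3b = 904.523ms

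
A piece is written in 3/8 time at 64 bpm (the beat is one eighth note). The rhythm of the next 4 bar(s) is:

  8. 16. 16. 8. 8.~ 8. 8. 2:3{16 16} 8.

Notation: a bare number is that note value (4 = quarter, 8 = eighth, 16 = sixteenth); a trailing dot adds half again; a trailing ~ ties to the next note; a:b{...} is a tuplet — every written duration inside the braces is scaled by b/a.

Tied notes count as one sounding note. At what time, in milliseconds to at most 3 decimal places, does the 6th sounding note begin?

1. 0.0ms @ 0 + 1406.25ms (3/2)
2. 1406.25ms @ 3/2 + 703.125ms (3/4)
3. 2109.375ms @ 9/4 + 703.125ms (3/4)
4. 2812.5ms @ 3 + 1406.25ms (3/2)
5. 4218.75ms @ 9/2 + 2812.5ms (3)
6. 7031.25ms @ 15/2 + 1406.25ms (3/2)
7. 8437.5ms @ 9 + 703.125ms (3/4)
8. 9140.625ms @ 39/4 + 703.125ms (3/4)
9. 9843.75ms @ 21/2 + 1406.25ms (3/2)

note 6 onset = 15/2b = 7031.25ms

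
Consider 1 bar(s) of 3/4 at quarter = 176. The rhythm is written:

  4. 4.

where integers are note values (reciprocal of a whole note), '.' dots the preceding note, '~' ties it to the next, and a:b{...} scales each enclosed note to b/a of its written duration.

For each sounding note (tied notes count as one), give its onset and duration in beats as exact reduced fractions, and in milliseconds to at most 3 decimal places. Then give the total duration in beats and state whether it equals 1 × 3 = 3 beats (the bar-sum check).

1) 0.0ms=0b +511.364ms=3/2b
2) 511.364ms=3/2b +511.364ms=3/2b
Σ=3b of 3 (176bpm 3/4) — PASS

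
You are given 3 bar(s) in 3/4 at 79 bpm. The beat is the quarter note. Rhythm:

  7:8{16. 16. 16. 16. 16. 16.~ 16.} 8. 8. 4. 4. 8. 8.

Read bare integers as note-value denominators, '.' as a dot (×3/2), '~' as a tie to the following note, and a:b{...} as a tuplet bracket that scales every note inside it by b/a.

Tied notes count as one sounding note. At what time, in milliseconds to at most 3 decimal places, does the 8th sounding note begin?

1. 0.0ms @ 0 + 325.497ms (3/7)
2. 325.497ms @ 3/7 + 325.497ms (3/7)
3. 650.995ms @ 6/7 + 325.497ms (3/7)
4. 976.492ms @ 9/7 + 325.497ms (3/7)
5. 1301.989ms @ 12/7 + 325.497ms (3/7)
6. 1627.486ms @ 15/7 + 650.995ms (6/7)
7. 2278.481ms @ 3 + 569.62ms (3/4)
8. 2848.101ms @ 15/4 + 569.62ms (3/4)
9. 3417.722ms @ 9/2 + 1139.241ms (3/2)
10. 4556.962ms @ 6 + 1139.241ms (3/2)
11. 5696.203ms @ 15/2 + 569.62ms (3/4)
12. 6265.823ms @ 33/4 + 569.62ms (3/4)

note 8 onset = 15/4b = 2848.101ms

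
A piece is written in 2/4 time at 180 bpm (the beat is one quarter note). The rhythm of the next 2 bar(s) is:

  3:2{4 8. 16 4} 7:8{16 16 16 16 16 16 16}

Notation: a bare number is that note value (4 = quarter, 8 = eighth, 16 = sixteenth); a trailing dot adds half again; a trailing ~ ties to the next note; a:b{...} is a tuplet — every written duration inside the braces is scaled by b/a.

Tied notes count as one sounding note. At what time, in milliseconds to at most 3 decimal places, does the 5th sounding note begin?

1. 0.0ms @ 0 + 222.222ms (2/3)
2. 222.222ms @ 2/3 + 166.667ms (1/2)
3. 388.889ms @ 7/6 + 55.556ms (1/6)
4. 444.444ms @ 4/3 + 222.222ms (2/3)
5. 666.667ms @ 2 + 95.238ms (2/7)
6. 761.905ms @ 16/7 + 95.238ms (2/7)
7. 857.143ms @ 18/7 + 95.238ms (2/7)
8. 952.381ms @ 20/7 + 95.238ms (2/7)
9. 1047.619ms @ 22/7 + 95.238ms (2/7)
10. 1142.857ms @ 24/7 + 95.238ms (2/7)
11. 1238.095ms @ 26/7 + 95.238ms (2/7)

note 5 onset = 2b = 666.667ms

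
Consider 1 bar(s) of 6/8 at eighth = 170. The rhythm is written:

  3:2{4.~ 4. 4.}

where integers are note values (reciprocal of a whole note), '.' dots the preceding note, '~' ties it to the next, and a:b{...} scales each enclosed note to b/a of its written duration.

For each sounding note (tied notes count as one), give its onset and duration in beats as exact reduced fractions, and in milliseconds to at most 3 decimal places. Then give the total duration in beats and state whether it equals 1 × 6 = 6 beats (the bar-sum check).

1) 0.0ms=0b +1411.765ms=4b
2) 1411.765ms=4b +705.882ms=2b
Σ=6b of 6 (170bpm 6/8) — PASS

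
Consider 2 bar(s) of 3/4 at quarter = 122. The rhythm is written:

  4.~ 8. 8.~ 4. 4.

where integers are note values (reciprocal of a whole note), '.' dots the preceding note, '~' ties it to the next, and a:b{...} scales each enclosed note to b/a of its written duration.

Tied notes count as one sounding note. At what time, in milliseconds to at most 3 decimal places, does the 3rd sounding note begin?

1. 0.0ms @ 0 + 1106.557ms (9/4)
2. 1106.557ms @ 9/4 + 1106.557ms (9/4)
3. 2213.115ms @ 9/2 + 737.705ms (3/2)

note 3 onset = 9/2b = 2213.115ms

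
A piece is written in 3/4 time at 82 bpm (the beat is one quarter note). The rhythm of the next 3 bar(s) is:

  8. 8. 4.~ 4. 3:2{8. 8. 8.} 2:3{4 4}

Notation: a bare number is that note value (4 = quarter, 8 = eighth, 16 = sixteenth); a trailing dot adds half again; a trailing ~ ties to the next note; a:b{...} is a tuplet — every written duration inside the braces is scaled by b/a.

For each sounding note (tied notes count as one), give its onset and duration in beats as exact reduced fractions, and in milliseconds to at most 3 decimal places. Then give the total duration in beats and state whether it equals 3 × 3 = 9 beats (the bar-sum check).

1) 0.0ms=0b +548.78ms=3/4b
2) 548.78ms=3/4b +548.78ms=3/4b
3) 1097.561ms=3/2b +2195.122ms=3b
4) 3292.683ms=9/2b +365.854ms=1/2b
5) 3658.537ms=5b +365.854ms=1/2b
6) 4024.39ms=11/2b +365.854ms=1/2b
7) 4390.244ms=6b +1097.561ms=3/2b
8) 5487.805ms=15/2b +1097.561ms=3/2b
Σ=9b of 9 (82bpm 3/4) — PASS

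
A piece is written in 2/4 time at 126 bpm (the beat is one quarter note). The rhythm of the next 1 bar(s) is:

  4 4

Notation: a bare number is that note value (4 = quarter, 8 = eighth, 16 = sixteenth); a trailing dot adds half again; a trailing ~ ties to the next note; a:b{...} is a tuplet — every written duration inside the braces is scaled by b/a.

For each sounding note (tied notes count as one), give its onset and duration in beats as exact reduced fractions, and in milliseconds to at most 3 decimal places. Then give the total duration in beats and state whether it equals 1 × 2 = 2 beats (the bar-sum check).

1) 0.0ms=0b +476.19ms=1b
2) 476.19ms=1b +476.19ms=1b
Σ=2b of 2 (126bpm 2/4) — PASS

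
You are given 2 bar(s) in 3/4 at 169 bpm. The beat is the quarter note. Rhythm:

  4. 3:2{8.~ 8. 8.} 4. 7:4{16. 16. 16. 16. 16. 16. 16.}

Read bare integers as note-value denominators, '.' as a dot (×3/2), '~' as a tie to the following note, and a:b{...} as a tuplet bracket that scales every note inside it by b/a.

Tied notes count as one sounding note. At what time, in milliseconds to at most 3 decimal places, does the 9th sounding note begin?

1. 0.0ms @ 0 + 532.544ms (3/2)
2. 532.544ms @ 3/2 + 355.03ms (1)
3. 887.574ms @ 5/2 + 177.515ms (1/2)
4. 1065.089ms @ 3 + 532.544ms (3/2)
5. 1597.633ms @ 9/2 + 76.078ms (3/14)
6. 1673.711ms @ 33/7 + 76.078ms (3/14)
7. 1749.789ms @ 69/14 + 76.078ms (3/14)
8. 1825.866ms @ 36/7 + 76.078ms (3/14)
9. 1901.944ms @ 75/14 + 76.078ms (3/14)
10. 1978.022ms @ 39/7 + 76.078ms (3/14)
11. 2054.1ms @ 81/14 + 76.078ms (3/14)

note 9 onset = 75/14b = 1901.944ms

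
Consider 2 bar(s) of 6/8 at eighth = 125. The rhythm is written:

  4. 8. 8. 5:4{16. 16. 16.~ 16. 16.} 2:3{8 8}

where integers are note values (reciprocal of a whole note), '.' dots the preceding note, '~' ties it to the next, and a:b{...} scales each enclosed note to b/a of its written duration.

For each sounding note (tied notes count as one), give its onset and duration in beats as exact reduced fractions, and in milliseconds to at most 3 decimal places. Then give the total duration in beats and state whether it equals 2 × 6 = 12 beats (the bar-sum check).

1) 0.0ms=0b +1440.0ms=3b
2) 1440.0ms=3b +720.0ms=3/2b
3) 2160.0ms=9/2b +720.0ms=3/2b
4) 2880.0ms=6b +288.0ms=3/5b
5) 3168.0ms=33/5b +288.0ms=3/5b
6) 3456.0ms=36/5b +576.0ms=6/5b
7) 4032.0ms=42/5b +288.0ms=3/5b
8) 4320.0ms=9b +720.0ms=3/2b
9) 5040.0ms=21/2b +720.0ms=3/2b
Σ=12b of 12 (125bpm 6/8) — PASS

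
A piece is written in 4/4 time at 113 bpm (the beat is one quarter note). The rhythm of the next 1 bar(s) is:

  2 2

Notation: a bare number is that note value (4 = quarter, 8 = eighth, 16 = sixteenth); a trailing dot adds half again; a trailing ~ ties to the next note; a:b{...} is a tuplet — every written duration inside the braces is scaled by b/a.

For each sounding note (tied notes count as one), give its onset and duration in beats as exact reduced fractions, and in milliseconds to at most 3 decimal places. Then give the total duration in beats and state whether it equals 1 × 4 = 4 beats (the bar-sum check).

1) 0.0ms=0b +1061.947ms=2b
2) 1061.947ms=2b +1061.947ms=2b
Σ=4b of 4 (113bpm 4/4) — PASS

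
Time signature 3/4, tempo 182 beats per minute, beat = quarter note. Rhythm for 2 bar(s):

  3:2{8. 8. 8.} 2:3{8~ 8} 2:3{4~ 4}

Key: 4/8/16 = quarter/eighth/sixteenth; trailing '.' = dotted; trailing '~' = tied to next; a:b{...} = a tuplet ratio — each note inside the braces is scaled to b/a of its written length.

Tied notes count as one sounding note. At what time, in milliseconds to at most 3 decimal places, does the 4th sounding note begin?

1. 0.0ms @ 0 + 164.835ms (1/2)
2. 164.835ms @ 1/2 + 164.835ms (1/2)
3. 329.67ms @ 1 + 164.835ms (1/2)
4. 494.505ms @ 3/2 + 494.505ms (3/2)
5. 989.011ms @ 3 + 989.011ms (3)

note 4 onset = 3/2b = 494.505ms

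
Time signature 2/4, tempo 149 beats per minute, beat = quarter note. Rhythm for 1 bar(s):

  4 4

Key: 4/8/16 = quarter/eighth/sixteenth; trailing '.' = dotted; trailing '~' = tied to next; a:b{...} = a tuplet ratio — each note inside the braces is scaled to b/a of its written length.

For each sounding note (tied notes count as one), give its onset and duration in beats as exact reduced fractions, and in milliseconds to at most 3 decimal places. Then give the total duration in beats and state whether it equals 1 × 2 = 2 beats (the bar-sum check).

1) 0.0ms=0b +402.685ms=1b
2) 402.685ms=1b +402.685ms=1b
Σ=2b of 2 (149bpm 2/4) — PASS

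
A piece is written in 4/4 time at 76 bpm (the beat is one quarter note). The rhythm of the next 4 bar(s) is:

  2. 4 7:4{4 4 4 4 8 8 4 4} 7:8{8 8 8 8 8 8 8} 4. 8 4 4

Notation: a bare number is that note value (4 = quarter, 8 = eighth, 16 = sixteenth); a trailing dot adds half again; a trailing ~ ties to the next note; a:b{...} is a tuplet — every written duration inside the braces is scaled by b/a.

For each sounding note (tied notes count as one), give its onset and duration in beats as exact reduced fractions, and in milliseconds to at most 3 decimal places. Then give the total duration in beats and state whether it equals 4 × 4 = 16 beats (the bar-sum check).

1) 0.0ms=0b +2368.421ms=3b
2) 2368.421ms=3b +789.474ms=1b
3) 3157.895ms=4b +451.128ms=4/7b
4) 3609.023ms=32/7b +451.128ms=4/7b
5) 4060.15ms=36/7b +451.128ms=4/7b
6) 4511.278ms=40/7b +451.128ms=4/7b
7) 4962.406ms=44/7b +225.564ms=2/7b
8) 5187.97ms=46/7b +225.564ms=2/7b
9) 5413.534ms=48/7b +451.128ms=4/7b
10) 5864.662ms=52/7b +451.128ms=4/7b
11) 6315.789ms=8b +451.128ms=4/7b
12) 6766.917ms=60/7b +451.128ms=4/7b
13) 7218.045ms=64/7b +451.128ms=4/7b
14) 7669.173ms=68/7b +451.128ms=4/7b
15) 8120.301ms=72/7b +451.128ms=4/7b
16) 8571.429ms=76/7b +451.128ms=4/7b
17) 9022.556ms=80/7b +451.128ms=4/7b
18) 9473.684ms=12b +1184.211ms=3/2b
19) 10657.895ms=27/2b +394.737ms=1/2b
20) 11052.632ms=14b +789.474ms=1b
21) 11842.105ms=15b +789.474ms=1b
Σ=16b of 16 (76bpm 4/4) — PASS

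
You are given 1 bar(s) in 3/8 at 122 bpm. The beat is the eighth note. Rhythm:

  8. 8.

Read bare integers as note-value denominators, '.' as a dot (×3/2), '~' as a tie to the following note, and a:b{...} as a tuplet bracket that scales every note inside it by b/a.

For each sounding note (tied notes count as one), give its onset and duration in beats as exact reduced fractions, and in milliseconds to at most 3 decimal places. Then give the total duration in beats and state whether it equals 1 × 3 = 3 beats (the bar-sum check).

1) 0.0ms=0b +737.705ms=3/2b
2) 737.705ms=3/2b +737.705ms=3/2b
Σ=3b of 3 (122bpm 3/8) — PASS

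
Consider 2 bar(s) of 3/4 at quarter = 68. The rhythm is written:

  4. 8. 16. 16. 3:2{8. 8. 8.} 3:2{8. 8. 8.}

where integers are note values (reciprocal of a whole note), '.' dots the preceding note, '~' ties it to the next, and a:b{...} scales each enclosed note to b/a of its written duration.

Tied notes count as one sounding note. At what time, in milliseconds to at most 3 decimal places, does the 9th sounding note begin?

1. 0.0ms @ 0 + 1323.529ms (3/2)
2. 1323.529ms @ 3/2 + 661.765ms (3/4)
3. 1985.294ms @ 9/4 + 330.882ms (3/8)
4. 2316.176ms @ 21/8 + 330.882ms (3/8)
5. 2647.059ms @ 3 + 441.176ms (1/2)
6. 3088.235ms @ 7/2 + 441.176ms (1/2)
7. 3529.412ms @ 4 + 441.176ms (1/2)
8. 3970.588ms @ 9/2 + 441.176ms (1/2)
9. 4411.765ms @ 5 + 441.176ms (1/2)
10. 4852.941ms @ 11/2 + 441.176ms (1/2)

note 9 onset = 5b = 4411.765ms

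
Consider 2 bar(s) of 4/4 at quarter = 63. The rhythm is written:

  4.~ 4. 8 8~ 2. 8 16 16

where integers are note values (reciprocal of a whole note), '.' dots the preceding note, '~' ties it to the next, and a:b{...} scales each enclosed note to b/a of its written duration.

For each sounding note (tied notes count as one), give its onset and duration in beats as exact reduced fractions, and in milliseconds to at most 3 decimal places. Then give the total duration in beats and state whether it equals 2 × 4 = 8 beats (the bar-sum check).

1) 0.0ms=0b +2857.143ms=3b
2) 2857.143ms=3b +476.19ms=1/2b
3) 3333.333ms=7/2b +3333.333ms=7/2b
4) 6666.667ms=7b +476.19ms=1/2b
5) 7142.857ms=15/2b +238.095ms=1/4b
6) 7380.952ms=31/4b +238.095ms=1/4b
Σ=8b of 8 (63bpm 4/4) — PASS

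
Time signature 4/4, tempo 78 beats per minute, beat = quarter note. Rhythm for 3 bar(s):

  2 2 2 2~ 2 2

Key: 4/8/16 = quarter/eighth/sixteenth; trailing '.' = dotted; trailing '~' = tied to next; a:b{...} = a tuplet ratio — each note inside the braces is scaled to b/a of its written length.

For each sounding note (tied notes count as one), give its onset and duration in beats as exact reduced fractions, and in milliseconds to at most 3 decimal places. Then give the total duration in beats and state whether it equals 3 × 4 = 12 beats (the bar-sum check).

1) 0.0ms=0b +1538.462ms=2b
2) 1538.462ms=2b +1538.462ms=2b
3) 3076.923ms=4b +1538.462ms=2b
4) 4615.385ms=6b +3076.923ms=4b
5) 7692.308ms=10b +1538.462ms=2b
Σ=12b of 12 (78bpm 4/4) — PASS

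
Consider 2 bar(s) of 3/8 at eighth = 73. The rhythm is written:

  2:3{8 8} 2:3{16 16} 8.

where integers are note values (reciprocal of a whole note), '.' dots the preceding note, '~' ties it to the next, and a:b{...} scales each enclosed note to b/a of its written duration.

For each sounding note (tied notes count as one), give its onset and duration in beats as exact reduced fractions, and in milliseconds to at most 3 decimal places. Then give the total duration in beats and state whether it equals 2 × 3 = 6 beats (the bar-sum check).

1) 0.0ms=0b +1232.877ms=3/2b
2) 1232.877ms=3/2b +1232.877ms=3/2b
3) 2465.753ms=3b +616.438ms=3/4b
4) 3082.192ms=15/4b +616.438ms=3/4b
5) 3698.63ms=9/2b +1232.877ms=3/2b
Σ=6b of 6 (73bpm 3/8) — PASS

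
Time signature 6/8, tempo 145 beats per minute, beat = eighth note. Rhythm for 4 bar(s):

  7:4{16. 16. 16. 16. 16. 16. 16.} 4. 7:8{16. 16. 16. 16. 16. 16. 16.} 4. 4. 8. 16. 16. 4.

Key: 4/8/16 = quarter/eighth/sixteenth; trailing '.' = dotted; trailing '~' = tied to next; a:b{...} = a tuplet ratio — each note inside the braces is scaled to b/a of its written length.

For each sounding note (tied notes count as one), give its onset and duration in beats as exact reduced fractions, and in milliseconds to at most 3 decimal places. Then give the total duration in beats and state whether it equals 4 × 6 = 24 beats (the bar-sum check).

1) 0.0ms=0b +177.34ms=3/7b
2) 177.34ms=3/7b +177.34ms=3/7b
3) 354.68ms=6/7b +177.34ms=3/7b
4) 532.02ms=9/7b +177.34ms=3/7b
5) 709.36ms=12/7b +177.34ms=3/7b
6) 886.7ms=15/7b +177.34ms=3/7b
7) 1064.039ms=18/7b +177.34ms=3/7b
8) 1241.379ms=3b +1241.379ms=3b
9) 2482.759ms=6b +354.68ms=6/7b
10) 2837.438ms=48/7b +354.68ms=6/7b
11) 3192.118ms=54/7b +354.68ms=6/7b
12) 3546.798ms=60/7b +354.68ms=6/7b
13) 3901.478ms=66/7b +354.68ms=6/7b
14) 4256.158ms=72/7b +354.68ms=6/7b
15) 4610.837ms=78/7b +354.68ms=6/7b
16) 4965.517ms=12b +1241.379ms=3b
17) 6206.897ms=15b +1241.379ms=3b
18) 7448.276ms=18b +620.69ms=3/2b
19) 8068.966ms=39/2b +310.345ms=3/4b
20) 8379.31ms=81/4b +310.345ms=3/4b
21) 8689.655ms=21b +1241.379ms=3b
Σ=24b of 24 (145bpm 6/8) — PASS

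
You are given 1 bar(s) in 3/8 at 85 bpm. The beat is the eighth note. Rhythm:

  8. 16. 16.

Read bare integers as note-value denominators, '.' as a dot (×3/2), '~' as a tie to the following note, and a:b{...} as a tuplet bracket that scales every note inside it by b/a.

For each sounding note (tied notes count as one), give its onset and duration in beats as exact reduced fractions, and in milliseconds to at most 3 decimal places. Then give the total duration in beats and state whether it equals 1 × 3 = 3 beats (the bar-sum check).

1) 0.0ms=0b +1058.824ms=3/2b
2) 1058.824ms=3/2b +529.412ms=3/4b
3) 1588.235ms=9/4b +529.412ms=3/4b
Σ=3b of 3 (85bpm 3/8) — PASS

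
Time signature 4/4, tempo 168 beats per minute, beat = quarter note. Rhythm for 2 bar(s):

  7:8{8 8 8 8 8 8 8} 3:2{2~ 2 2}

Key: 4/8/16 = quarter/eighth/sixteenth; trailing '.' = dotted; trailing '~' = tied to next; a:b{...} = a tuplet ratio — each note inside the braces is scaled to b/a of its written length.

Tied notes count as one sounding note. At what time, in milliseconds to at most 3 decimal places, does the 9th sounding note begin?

1. 0.0ms @ 0 + 204.082ms (4/7)
2. 204.082ms @ 4/7 + 204.082ms (4/7)
3. 408.163ms @ 8/7 + 204.082ms (4/7)
4. 612.245ms @ 12/7 + 204.082ms (4/7)
5. 816.327ms @ 16/7 + 204.082ms (4/7)
6. 1020.408ms @ 20/7 + 204.082ms (4/7)
7. 1224.49ms @ 24/7 + 204.082ms (4/7)
8. 1428.571ms @ 4 + 952.381ms (8/3)
9. 2380.952ms @ 20/3 + 476.19ms (4/3)

note 9 onset = 20/3b = 2380.952ms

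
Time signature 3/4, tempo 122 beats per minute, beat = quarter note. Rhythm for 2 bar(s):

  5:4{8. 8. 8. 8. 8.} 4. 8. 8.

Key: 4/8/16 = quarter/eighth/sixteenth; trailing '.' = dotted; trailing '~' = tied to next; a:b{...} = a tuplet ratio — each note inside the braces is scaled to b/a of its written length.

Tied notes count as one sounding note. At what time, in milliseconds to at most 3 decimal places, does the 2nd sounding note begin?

1. 0.0ms @ 0 + 295.082ms (3/5)
2. 295.082ms @ 3/5 + 295.082ms (3/5)
3. 590.164ms @ 6/5 + 295.082ms (3/5)
4. 885.246ms @ 9/5 + 295.082ms (3/5)
5. 1180.328ms @ 12/5 + 295.082ms (3/5)
6. 1475.41ms @ 3 + 737.705ms (3/2)
7. 2213.115ms @ 9/2 + 368.852ms (3/4)
8. 2581.967ms @ 21/4 + 368.852ms (3/4)

note 2 onset = 3/5b = 295.082ms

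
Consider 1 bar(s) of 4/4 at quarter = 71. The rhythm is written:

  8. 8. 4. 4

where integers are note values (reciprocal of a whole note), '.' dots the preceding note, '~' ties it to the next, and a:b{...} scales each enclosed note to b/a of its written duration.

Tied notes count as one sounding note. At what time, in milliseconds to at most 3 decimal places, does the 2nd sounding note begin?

1. 0.0ms @ 0 + 633.803ms (3/4)
2. 633.803ms @ 3/4 + 633.803ms (3/4)
3. 1267.606ms @ 3/2 + 1267.606ms (3/2)
4. 2535.211ms @ 3 + 845.07ms (1)

note 2 onset = 3/4b = 633.803ms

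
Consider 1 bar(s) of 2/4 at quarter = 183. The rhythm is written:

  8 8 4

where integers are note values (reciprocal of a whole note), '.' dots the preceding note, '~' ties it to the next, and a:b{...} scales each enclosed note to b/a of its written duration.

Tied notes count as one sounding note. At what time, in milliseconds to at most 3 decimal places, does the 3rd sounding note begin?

note 3 onset = 1b = 327.869ms

1. 0.0ms @ 0 + 163.934ms (1/2)
2. 163.934ms @ 1/2 + 163.934ms (1/2)
3. 327.869ms @ 1 + 327.869ms (1)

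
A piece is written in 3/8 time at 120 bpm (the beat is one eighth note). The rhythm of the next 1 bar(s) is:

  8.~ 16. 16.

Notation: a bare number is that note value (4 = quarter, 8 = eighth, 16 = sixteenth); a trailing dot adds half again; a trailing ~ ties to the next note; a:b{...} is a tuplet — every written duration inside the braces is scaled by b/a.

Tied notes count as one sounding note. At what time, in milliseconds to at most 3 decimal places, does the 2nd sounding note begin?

1. 0.0ms @ 0 + 1125.0ms (9/4)
2. 1125.0ms @ 9/4 + 375.0ms (3/4)

note 2 onset = 9/4b = 1125.0ms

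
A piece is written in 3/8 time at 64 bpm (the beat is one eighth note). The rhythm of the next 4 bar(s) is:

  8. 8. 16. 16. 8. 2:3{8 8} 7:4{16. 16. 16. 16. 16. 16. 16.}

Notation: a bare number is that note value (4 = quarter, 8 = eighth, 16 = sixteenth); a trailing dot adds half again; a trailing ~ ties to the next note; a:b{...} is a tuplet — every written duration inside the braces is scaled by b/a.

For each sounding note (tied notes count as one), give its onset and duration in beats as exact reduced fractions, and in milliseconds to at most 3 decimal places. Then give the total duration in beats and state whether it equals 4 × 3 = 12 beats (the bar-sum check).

1) 0.0ms=0b +1406.25ms=3/2b
2) 1406.25ms=3/2b +1406.25ms=3/2b
3) 2812.5ms=3b +703.125ms=3/4b
4) 3515.625ms=15/4b +703.125ms=3/4b
5) 4218.75ms=9/2b +1406.25ms=3/2b
6) 5625.0ms=6b +1406.25ms=3/2b
7) 7031.25ms=15/2b +1406.25ms=3/2b
8) 8437.5ms=9b +401.786ms=3/7b
9) 8839.286ms=66/7b +401.786ms=3/7b
10) 9241.071ms=69/7b +401.786ms=3/7b
11) 9642.857ms=72/7b +401.786ms=3/7b
12) 10044.643ms=75/7b +401.786ms=3/7b
13) 10446.429ms=78/7b +401.786ms=3/7b
14) 10848.214ms=81/7b +401.786ms=3/7b
Σ=12b of 12 (64bpm 3/8) — PASS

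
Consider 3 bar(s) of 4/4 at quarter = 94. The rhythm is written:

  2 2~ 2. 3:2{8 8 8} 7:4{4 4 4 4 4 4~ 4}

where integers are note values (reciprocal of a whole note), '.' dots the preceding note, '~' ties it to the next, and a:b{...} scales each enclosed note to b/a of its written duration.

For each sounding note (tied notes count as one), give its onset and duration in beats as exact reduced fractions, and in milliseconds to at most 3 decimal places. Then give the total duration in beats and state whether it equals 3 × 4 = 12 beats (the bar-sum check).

1) 0.0ms=0b +1276.596ms=2b
2) 1276.596ms=2b +3191.489ms=5b
3) 4468.085ms=7b +212.766ms=1/3b
4) 4680.851ms=22/3b +212.766ms=1/3b
5) 4893.617ms=23/3b +212.766ms=1/3b
6) 5106.383ms=8b +364.742ms=4/7b
7) 5471.125ms=60/7b +364.742ms=4/7b
8) 5835.866ms=64/7b +364.742ms=4/7b
9) 6200.608ms=68/7b +364.742ms=4/7b
10) 6565.35ms=72/7b +364.742ms=4/7b
11) 6930.091ms=76/7b +729.483ms=8/7b
Σ=12b of 12 (94bpm 4/4) — PASS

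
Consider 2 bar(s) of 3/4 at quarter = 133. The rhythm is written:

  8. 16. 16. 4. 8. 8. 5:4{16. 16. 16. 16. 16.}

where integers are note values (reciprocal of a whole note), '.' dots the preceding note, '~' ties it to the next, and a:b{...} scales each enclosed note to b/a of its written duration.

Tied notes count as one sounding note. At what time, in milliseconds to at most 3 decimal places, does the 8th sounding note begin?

1. 0.0ms @ 0 + 338.346ms (3/4)
2. 338.346ms @ 3/4 + 169.173ms (3/8)
3. 507.519ms @ 9/8 + 169.173ms (3/8)
4. 676.692ms @ 3/2 + 676.692ms (3/2)
5. 1353.383ms @ 3 + 338.346ms (3/4)
6. 1691.729ms @ 15/4 + 338.346ms (3/4)
7. 2030.075ms @ 9/2 + 135.338ms (3/10)
8. 2165.414ms @ 24/5 + 135.338ms (3/10)
9. 2300.752ms @ 51/10 + 135.338ms (3/10)
10. 2436.09ms @ 27/5 + 135.338ms (3/10)
11. 2571.429ms @ 57/10 + 135.338ms (3/10)

note 8 onset = 24/5b = 2165.414ms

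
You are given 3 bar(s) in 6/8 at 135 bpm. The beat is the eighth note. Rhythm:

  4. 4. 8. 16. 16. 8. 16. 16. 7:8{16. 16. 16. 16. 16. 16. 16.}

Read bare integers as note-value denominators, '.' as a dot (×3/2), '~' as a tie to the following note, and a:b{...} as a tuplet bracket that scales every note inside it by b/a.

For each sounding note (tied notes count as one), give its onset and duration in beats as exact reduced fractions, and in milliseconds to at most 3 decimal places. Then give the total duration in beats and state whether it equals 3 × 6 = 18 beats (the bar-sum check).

1) 0.0ms=0b +1333.333ms=3b
2) 1333.333ms=3b +1333.333ms=3b
3) 2666.667ms=6b +666.667ms=3/2b
4) 3333.333ms=15/2b +333.333ms=3/4b
5) 3666.667ms=33/4b +333.333ms=3/4b
6) 4000.0ms=9b +666.667ms=3/2b
7) 4666.667ms=21/2b +333.333ms=3/4b
8) 5000.0ms=45/4b +333.333ms=3/4b
9) 5333.333ms=12b +380.952ms=6/7b
10) 5714.286ms=90/7b +380.952ms=6/7b
11) 6095.238ms=96/7b +380.952ms=6/7b
12) 6476.19ms=102/7b +380.952ms=6/7b
13) 6857.143ms=108/7b +380.952ms=6/7b
14) 7238.095ms=114/7b +380.952ms=6/7b
15) 7619.048ms=120/7b +380.952ms=6/7b
Σ=18b of 18 (135bpm 6/8) — PASS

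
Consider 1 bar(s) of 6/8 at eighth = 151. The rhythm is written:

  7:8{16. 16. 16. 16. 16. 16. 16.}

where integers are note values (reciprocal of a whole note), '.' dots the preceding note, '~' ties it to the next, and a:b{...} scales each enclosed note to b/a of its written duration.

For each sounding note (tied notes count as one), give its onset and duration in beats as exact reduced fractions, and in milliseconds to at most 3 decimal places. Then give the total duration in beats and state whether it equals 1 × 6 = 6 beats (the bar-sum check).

1) 0.0ms=0b +340.587ms=6/7b
2) 340.587ms=6/7b +340.587ms=6/7b
3) 681.173ms=12/7b +340.587ms=6/7b
4) 1021.76ms=18/7b +340.587ms=6/7b
5) 1362.346ms=24/7b +340.587ms=6/7b
6) 1702.933ms=30/7b +340.587ms=6/7b
7) 2043.519ms=36/7b +340.587ms=6/7b
Σ=6b of 6 (151bpm 6/8) — PASS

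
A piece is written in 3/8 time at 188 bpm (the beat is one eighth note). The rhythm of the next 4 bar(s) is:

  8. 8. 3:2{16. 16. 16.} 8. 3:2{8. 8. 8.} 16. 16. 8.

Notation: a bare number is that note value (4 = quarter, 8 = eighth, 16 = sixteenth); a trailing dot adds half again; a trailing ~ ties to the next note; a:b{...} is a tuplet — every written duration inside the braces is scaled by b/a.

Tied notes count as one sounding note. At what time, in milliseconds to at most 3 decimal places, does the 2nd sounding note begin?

1. 0.0ms @ 0 + 478.723ms (3/2)
2. 478.723ms @ 3/2 + 478.723ms (3/2)
3. 957.447ms @ 3 + 159.574ms (1/2)
4. 1117.021ms @ 7/2 + 159.574ms (1/2)
5. 1276.596ms @ 4 + 159.574ms (1/2)
6. 1436.17ms @ 9/2 + 478.723ms (3/2)
7. 1914.894ms @ 6 + 319.149ms (1)
8. 2234.043ms @ 7 + 319.149ms (1)
9. 2553.191ms @ 8 + 319.149ms (1)
10. 2872.34ms @ 9 + 239.362ms (3/4)
11. 3111.702ms @ 39/4 + 239.362ms (3/4)
12. 3351.064ms @ 21/2 + 478.723ms (3/2)

note 2 onset = 3/2b = 478.723ms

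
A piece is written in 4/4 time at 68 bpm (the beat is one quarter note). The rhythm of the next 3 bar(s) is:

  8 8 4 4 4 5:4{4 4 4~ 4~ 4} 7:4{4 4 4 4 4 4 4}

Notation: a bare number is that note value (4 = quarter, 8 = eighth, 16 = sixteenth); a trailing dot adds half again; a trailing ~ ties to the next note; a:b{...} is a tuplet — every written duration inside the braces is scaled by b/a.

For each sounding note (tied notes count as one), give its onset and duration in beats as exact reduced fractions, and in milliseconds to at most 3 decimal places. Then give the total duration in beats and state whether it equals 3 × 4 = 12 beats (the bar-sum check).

1) 0.0ms=0b +441.176ms=1/2b
2) 441.176ms=1/2b +441.176ms=1/2b
3) 882.353ms=1b +882.353ms=1b
4) 1764.706ms=2b +882.353ms=1b
5) 2647.059ms=3b +882.353ms=1b
6) 3529.412ms=4b +705.882ms=4/5b
7) 4235.294ms=24/5b +705.882ms=4/5b
8) 4941.176ms=28/5b +2117.647ms=12/5b
9) 7058.824ms=8b +504.202ms=4/7b
10) 7563.025ms=60/7b +504.202ms=4/7b
11) 8067.227ms=64/7b +504.202ms=4/7b
12) 8571.429ms=68/7b +504.202ms=4/7b
13) 9075.63ms=72/7b +504.202ms=4/7b
14) 9579.832ms=76/7b +504.202ms=4/7b
15) 10084.034ms=80/7b +504.202ms=4/7b
Σ=12b of 12 (68bpm 4/4) — PASS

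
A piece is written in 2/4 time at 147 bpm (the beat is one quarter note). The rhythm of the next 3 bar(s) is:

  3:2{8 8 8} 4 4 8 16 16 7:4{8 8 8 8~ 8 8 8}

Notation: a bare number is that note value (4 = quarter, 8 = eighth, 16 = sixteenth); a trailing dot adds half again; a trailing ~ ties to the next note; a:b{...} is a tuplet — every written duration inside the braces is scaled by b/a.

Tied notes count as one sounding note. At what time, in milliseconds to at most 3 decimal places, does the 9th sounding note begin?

note 9 onset = 4b = 1632.653ms

1. 0.0ms @ 0 + 136.054ms (1/3)
2. 136.054ms @ 1/3 + 136.054ms (1/3)
3. 272.109ms @ 2/3 + 136.054ms (1/3)
4. 408.163ms @ 1 + 408.163ms (1)
5. 816.327ms @ 2 + 408.163ms (1)
6. 1224.49ms @ 3 + 204.082ms (1/2)
7. 1428.571ms @ 7/2 + 102.041ms (1/4)
8. 1530.612ms @ 15/4 + 102.041ms (1/4)
9. 1632.653ms @ 4 + 116.618ms (2/7)
10. 1749.271ms @ 30/7 + 116.618ms (2/7)
11. 1865.889ms @ 32/7 + 116.618ms (2/7)
12. 1982.507ms @ 34/7 + 233.236ms (4/7)
13. 2215.743ms @ 38/7 + 116.618ms (2/7)
14. 2332.362ms @ 40/7 + 116.618ms (2/7)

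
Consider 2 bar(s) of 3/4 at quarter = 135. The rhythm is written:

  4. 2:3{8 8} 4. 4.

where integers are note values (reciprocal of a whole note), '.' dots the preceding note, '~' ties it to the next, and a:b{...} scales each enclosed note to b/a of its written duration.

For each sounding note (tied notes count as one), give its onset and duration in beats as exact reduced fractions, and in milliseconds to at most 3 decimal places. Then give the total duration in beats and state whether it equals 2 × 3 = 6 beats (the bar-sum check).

1) 0.0ms=0b +666.667ms=3/2b
2) 666.667ms=3/2b +333.333ms=3/4b
3) 1000.0ms=9/4b +333.333ms=3/4b
4) 1333.333ms=3b +666.667ms=3/2b
5) 2000.0ms=9/2b +666.667ms=3/2b
Σ=6b of 6 (135bpm 3/4) — PASS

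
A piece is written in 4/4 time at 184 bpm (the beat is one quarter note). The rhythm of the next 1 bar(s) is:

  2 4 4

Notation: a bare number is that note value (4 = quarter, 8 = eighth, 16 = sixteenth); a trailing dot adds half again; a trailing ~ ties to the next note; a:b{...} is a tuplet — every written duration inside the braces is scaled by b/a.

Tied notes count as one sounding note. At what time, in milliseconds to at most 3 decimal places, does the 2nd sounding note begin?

1. 0.0ms @ 0 + 652.174ms (2)
2. 652.174ms @ 2 + 326.087ms (1)
3. 978.261ms @ 3 + 326.087ms (1)

note 2 onset = 2b = 652.174ms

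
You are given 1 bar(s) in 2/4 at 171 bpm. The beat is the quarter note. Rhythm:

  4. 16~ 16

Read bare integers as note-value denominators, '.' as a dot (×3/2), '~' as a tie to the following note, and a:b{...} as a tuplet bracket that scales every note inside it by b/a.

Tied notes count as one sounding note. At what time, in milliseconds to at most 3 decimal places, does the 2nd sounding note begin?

note 2 onset = 3/2b = 526.316ms

1. 0.0ms @ 0 + 526.316ms (3/2)
2. 526.316ms @ 3/2 + 175.439ms (1/2)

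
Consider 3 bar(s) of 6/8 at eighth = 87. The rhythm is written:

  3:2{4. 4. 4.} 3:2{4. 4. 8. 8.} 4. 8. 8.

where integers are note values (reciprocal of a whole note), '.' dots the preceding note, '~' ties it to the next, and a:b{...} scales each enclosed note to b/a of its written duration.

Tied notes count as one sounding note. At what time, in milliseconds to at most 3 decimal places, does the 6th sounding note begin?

note 6 onset = 10b = 6896.552ms

1. 0.0ms @ 0 + 1379.31ms (2)
2. 1379.31ms @ 2 + 1379.31ms (2)
3. 2758.621ms @ 4 + 1379.31ms (2)
4. 4137.931ms @ 6 + 1379.31ms (2)
5. 5517.241ms @ 8 + 1379.31ms (2)
6. 6896.552ms @ 10 + 689.655ms (1)
7. 7586.207ms @ 11 + 689.655ms (1)
8. 8275.862ms @ 12 + 2068.966ms (3)
9. 10344.828ms @ 15 + 1034.483ms (3/2)
10. 11379.31ms @ 33/2 + 1034.483ms (3/2)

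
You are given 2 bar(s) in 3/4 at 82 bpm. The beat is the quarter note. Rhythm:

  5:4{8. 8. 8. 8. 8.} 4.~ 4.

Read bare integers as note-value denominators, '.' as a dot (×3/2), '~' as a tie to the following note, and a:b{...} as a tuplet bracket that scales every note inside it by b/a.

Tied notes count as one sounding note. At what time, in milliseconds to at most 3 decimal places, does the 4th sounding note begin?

note 4 onset = 9/5b = 1317.073ms

1. 0.0ms @ 0 + 439.024ms (3/5)
2. 439.024ms @ 3/5 + 439.024ms (3/5)
3. 878.049ms @ 6/5 + 439.024ms (3/5)
4. 1317.073ms @ 9/5 + 439.024ms (3/5)
5. 1756.098ms @ 12/5 + 439.024ms (3/5)
6. 2195.122ms @ 3 + 2195.122ms (3)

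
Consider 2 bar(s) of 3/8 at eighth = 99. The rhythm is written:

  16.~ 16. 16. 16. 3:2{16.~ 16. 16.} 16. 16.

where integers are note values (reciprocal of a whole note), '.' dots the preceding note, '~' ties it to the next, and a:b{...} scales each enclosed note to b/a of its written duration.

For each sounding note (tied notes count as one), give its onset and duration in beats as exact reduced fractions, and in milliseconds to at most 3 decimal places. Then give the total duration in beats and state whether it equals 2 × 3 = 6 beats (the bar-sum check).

1) 0.0ms=0b +909.091ms=3/2b
2) 909.091ms=3/2b +454.545ms=3/4b
3) 1363.636ms=9/4b +454.545ms=3/4b
4) 1818.182ms=3b +606.061ms=1b
5) 2424.242ms=4b +303.03ms=1/2b
6) 2727.273ms=9/2b +454.545ms=3/4b
7) 3181.818ms=21/4b +454.545ms=3/4b
Σ=6b of 6 (99bpm 3/8) — PASS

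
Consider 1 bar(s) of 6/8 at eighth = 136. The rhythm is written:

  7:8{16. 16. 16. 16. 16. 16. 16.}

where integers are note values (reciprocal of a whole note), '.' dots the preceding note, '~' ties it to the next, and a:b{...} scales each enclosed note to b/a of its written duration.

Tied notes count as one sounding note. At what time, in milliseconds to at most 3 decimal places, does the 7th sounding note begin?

1. 0.0ms @ 0 + 378.151ms (6/7)
2. 378.151ms @ 6/7 + 378.151ms (6/7)
3. 756.303ms @ 12/7 + 378.151ms (6/7)
4. 1134.454ms @ 18/7 + 378.151ms (6/7)
5. 1512.605ms @ 24/7 + 378.151ms (6/7)
6. 1890.756ms @ 30/7 + 378.151ms (6/7)
7. 2268.908ms @ 36/7 + 378.151ms (6/7)

note 7 onset = 36/7b = 2268.908ms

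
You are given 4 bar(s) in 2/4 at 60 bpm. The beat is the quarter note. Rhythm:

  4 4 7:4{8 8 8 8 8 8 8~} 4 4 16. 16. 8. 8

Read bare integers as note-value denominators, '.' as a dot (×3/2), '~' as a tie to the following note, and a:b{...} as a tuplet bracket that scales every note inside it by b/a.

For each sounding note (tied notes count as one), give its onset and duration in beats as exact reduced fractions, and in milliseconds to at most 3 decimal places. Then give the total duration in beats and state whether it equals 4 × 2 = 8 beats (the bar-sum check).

1) 0.0ms=0b +1000.0ms=1b
2) 1000.0ms=1b +1000.0ms=1b
3) 2000.0ms=2b +285.714ms=2/7b
4) 2285.714ms=16/7b +285.714ms=2/7b
5) 2571.429ms=18/7b +285.714ms=2/7b
6) 2857.143ms=20/7b +285.714ms=2/7b
7) 3142.857ms=22/7b +285.714ms=2/7b
8) 3428.571ms=24/7b +285.714ms=2/7b
9) 3714.286ms=26/7b +1285.714ms=9/7b
10) 5000.0ms=5b +1000.0ms=1b
11) 6000.0ms=6b +375.0ms=3/8b
12) 6375.0ms=51/8b +375.0ms=3/8b
13) 6750.0ms=27/4b +750.0ms=3/4b
14) 7500.0ms=15/2b +500.0ms=1/2b
Σ=8b of 8 (60bpm 2/4) — PASS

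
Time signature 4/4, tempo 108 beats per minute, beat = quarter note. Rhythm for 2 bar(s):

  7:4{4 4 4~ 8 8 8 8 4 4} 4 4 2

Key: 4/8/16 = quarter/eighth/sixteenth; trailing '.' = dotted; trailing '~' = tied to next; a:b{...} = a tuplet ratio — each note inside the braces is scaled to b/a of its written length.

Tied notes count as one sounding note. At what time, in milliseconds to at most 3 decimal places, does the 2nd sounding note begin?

note 2 onset = 4/7b = 317.46ms

1. 0.0ms @ 0 + 317.46ms (4/7)
2. 317.46ms @ 4/7 + 317.46ms (4/7)
3. 634.921ms @ 8/7 + 476.19ms (6/7)
4. 1111.111ms @ 2 + 158.73ms (2/7)
5. 1269.841ms @ 16/7 + 158.73ms (2/7)
6. 1428.571ms @ 18/7 + 158.73ms (2/7)
7. 1587.302ms @ 20/7 + 317.46ms (4/7)
8. 1904.762ms @ 24/7 + 317.46ms (4/7)
9. 2222.222ms @ 4 + 555.556ms (1)
10. 2777.778ms @ 5 + 555.556ms (1)
11. 3333.333ms @ 6 + 1111.111ms (2)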